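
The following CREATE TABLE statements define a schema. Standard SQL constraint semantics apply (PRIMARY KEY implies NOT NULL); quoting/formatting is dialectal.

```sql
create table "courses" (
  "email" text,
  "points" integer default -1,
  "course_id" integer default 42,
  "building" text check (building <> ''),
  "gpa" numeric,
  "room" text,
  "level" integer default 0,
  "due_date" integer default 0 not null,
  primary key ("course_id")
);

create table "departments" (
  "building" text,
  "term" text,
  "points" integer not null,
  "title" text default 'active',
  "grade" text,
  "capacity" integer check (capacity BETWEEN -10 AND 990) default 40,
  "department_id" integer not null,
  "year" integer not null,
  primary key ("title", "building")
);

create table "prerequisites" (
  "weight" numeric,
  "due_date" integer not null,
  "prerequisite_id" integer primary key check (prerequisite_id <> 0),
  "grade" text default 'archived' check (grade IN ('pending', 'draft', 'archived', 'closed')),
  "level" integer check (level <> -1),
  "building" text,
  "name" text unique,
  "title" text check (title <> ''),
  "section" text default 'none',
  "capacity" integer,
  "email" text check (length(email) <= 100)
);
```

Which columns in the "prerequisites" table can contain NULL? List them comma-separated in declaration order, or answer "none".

- weight: no NOT NULL constraint applies → nullable.
- due_date: declared NOT NULL → not nullable.
- prerequisite_id: part of the PRIMARY KEY, which implies NOT NULL → not nullable.
- grade: CHECK does not forbid NULL (a CHECK constraint passes when its expression is NULL) → nullable.
- level: CHECK does not forbid NULL (a CHECK constraint passes when its expression is NULL) → nullable.
- building: no NOT NULL constraint applies → nullable.
- name: UNIQUE does not imply NOT NULL → nullable.
- title: CHECK does not forbid NULL (a CHECK constraint passes when its expression is NULL) → nullable.
- section: DEFAULT only fills an omitted column; an explicit NULL is still allowed → nullable.
- capacity: no NOT NULL constraint applies → nullable.
- email: CHECK does not forbid NULL (a CHECK constraint passes when its expression is NULL) → nullable.

weight, grade, level, building, name, title, section, capacity, email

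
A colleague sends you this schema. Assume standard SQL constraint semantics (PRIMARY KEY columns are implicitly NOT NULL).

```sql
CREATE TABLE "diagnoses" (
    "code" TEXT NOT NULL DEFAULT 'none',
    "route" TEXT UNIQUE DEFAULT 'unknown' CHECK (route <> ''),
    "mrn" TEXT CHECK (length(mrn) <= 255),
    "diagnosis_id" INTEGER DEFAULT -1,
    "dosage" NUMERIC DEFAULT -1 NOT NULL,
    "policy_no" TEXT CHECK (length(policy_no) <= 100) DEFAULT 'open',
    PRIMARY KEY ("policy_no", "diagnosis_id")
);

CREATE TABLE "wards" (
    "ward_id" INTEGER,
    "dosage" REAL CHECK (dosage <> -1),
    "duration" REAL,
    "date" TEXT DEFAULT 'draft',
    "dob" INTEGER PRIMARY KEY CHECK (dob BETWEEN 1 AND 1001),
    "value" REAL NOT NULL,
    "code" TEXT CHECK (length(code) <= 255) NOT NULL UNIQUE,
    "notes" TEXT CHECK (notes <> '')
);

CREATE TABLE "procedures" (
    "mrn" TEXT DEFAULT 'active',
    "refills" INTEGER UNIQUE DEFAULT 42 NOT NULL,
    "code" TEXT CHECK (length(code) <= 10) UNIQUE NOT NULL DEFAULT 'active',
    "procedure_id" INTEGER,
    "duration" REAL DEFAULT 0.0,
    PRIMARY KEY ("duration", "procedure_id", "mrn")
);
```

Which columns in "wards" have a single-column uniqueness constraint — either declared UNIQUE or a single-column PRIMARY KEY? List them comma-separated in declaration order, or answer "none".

- ward_id: no UNIQUE or single-column PK constraint.
- dosage: no UNIQUE or single-column PK constraint.
- duration: no UNIQUE or single-column PK constraint.
- date: no UNIQUE or single-column PK constraint.
- dob: single-column PRIMARY KEY → unique.
- value: no UNIQUE or single-column PK constraint.
- code: declared UNIQUE → unique.
- notes: no UNIQUE or single-column PK constraint.

dob, code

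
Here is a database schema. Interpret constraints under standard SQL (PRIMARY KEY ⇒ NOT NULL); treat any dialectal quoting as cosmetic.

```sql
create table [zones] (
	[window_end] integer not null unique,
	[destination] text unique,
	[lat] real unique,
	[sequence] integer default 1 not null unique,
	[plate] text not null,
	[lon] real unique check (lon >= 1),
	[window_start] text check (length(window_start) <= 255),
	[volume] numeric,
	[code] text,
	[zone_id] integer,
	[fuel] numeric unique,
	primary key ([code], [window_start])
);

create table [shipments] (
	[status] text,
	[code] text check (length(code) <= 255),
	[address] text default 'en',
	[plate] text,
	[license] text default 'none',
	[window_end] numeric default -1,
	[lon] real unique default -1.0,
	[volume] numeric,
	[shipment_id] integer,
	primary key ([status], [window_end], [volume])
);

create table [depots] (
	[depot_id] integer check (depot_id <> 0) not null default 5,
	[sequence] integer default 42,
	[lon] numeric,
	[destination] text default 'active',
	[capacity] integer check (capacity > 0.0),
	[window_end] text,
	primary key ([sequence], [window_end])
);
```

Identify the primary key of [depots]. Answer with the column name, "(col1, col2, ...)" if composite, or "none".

A table-level PRIMARY KEY clause names 2 columns: sequence, window_end.
This is a composite key — the combination is unique, not each column individually.

(sequence, window_end)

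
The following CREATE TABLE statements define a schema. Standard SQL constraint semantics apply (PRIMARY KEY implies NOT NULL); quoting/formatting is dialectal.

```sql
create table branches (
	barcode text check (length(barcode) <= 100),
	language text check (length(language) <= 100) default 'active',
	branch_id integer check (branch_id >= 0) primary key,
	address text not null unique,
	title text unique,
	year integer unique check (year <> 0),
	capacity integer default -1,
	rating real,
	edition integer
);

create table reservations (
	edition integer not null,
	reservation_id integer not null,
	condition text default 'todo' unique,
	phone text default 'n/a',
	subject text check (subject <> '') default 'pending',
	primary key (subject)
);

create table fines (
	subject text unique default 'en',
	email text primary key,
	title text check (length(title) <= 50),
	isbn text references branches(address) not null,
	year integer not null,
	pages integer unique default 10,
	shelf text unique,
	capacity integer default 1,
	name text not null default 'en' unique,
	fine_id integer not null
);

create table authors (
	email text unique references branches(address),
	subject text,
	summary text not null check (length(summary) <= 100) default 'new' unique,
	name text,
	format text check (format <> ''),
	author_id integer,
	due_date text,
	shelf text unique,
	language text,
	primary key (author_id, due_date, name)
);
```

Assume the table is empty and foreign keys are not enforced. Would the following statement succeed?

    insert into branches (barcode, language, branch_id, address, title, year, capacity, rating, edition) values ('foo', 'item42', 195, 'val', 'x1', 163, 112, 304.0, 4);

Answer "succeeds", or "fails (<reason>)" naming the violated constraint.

NOT NULL columns: address is supplied; branch_id is supplied.
CHECK constraints: 'foo' satisfies (length(barcode) <= 100); 'item42' satisfies (length(language) <= 100); 195 satisfies (branch_id >= 0); 163 satisfies (year <> 0).
No constraint is violated.

succeeds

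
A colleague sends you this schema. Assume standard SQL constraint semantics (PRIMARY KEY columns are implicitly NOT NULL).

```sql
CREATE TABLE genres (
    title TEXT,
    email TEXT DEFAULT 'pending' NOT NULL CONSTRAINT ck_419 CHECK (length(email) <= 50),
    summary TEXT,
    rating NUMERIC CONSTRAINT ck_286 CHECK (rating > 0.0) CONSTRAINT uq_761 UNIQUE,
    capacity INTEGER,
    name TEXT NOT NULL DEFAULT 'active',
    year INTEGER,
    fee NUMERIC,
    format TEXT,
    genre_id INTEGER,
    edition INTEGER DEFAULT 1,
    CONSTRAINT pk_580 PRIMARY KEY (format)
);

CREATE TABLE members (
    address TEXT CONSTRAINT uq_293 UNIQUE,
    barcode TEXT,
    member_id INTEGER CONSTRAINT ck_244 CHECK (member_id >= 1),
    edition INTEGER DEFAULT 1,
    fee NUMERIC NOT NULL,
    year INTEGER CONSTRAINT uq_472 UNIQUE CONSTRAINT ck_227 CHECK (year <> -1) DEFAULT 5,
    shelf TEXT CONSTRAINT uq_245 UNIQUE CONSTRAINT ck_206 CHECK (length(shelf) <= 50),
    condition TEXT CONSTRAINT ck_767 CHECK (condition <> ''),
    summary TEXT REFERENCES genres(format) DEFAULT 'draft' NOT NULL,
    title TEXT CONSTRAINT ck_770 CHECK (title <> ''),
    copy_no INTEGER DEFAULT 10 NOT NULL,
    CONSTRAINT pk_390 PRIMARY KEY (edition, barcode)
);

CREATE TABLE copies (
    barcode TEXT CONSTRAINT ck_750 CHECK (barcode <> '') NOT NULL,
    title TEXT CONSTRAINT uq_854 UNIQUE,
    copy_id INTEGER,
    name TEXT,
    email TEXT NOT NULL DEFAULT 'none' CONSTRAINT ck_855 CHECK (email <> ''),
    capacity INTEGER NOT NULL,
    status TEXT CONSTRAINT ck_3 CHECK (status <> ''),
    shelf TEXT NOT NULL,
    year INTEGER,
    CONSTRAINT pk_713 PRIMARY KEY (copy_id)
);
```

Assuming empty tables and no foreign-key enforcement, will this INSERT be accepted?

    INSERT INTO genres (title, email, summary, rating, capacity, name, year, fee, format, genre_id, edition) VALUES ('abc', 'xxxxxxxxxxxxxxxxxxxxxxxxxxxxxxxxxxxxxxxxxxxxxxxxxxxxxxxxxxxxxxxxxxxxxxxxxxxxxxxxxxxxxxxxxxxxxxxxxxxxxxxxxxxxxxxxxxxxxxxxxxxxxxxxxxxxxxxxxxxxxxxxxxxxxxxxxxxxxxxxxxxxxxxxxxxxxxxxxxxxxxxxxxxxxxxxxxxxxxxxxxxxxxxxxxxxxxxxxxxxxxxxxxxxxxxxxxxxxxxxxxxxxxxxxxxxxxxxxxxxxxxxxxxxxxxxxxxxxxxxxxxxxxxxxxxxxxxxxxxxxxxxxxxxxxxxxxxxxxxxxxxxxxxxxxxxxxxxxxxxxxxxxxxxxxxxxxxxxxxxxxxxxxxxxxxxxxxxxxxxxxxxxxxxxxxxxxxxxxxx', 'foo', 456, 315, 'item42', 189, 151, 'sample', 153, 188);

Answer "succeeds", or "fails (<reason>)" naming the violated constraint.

fails (CHECK on email)

The value 'xxxxxxxxxxxxxxxxxxxxxxxxxxxxxxxxxxxxxxxxxxxxxxxxxxxxxxxxxxxxxxxxxxxxxxxxxxxxxxxxxxxxxxxxxxxxxxxxxxxxxxxxxxxxxxxxxxxxxxxxxxxxxxxxxxxxxxxxxxxxxxxxxxxxxxxxxxxxxxxxxxxxxxxxxxxxxxxxxxxxxxxxxxxxxxxxxxxxxxxxxxxxxxxxxxxxxxxxxxxxxxxxxxxxxxxxxxxxxxxxxxxxxxxxxxxxxxxxxxxxxxxxxxxxxxxxxxxxxxxxxxxxxxxxxxxxxxxxxxxxxxxxxxxxxxxxxxxxxxxxxxxxxxxxxxxxxxxxxxxxxxxxxxxxxxxxxxxxxxxxxxxxxxxxxxxxxxxxxxxxxxxxxxxxxxxxxxxxxxxx' for email violates CHECK (length(email) <= 50).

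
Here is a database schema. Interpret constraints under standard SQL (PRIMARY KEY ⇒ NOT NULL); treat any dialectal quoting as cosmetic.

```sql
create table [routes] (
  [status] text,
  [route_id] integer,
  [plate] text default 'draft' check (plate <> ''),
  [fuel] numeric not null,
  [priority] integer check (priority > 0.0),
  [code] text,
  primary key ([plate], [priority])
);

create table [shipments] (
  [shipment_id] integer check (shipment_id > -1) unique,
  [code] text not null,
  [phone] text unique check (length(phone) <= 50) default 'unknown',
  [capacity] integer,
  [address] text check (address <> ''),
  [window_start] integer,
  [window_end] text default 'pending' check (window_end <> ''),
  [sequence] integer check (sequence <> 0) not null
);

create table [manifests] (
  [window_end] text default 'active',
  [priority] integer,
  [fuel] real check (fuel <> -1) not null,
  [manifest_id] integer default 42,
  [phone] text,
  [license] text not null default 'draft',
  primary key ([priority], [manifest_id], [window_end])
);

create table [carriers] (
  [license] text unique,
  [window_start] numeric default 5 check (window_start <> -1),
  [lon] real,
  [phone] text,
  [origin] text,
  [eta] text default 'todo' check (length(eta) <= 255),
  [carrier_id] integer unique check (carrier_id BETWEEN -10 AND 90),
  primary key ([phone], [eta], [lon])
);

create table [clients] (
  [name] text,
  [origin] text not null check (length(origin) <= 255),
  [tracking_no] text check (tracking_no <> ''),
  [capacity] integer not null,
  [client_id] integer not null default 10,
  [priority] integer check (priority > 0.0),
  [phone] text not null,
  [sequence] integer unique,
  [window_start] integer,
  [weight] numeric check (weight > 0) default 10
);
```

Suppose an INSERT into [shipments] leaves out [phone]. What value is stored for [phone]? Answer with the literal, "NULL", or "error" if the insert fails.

'unknown'

phone has an explicit DEFAULT 'unknown'.
When the column is omitted from an INSERT, that default is used.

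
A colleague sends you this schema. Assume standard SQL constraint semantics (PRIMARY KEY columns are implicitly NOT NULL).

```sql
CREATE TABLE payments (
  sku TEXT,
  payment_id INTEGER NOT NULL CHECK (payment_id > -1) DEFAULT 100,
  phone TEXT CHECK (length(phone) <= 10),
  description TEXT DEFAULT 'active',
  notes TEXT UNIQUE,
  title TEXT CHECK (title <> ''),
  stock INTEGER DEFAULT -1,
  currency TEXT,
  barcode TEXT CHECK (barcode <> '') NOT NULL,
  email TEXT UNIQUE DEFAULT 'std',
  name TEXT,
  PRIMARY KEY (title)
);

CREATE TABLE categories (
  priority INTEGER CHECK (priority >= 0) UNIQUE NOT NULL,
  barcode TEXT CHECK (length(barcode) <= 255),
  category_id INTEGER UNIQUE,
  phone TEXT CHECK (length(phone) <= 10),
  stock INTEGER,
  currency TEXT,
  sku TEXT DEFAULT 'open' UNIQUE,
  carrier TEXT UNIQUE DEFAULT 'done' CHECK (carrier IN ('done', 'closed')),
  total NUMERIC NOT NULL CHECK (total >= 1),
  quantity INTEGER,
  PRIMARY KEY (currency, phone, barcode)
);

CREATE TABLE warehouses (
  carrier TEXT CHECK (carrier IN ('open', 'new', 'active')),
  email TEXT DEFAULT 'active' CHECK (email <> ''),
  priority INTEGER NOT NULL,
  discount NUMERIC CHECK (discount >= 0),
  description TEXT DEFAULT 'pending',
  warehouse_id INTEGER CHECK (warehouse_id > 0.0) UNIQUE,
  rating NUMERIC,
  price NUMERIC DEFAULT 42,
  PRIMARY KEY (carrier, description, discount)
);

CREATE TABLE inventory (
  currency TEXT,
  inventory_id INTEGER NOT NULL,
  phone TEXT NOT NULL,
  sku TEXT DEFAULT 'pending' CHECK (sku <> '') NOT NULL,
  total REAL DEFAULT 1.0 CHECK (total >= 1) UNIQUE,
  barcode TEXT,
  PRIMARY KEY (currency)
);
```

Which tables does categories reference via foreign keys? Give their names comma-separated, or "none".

none

No column in categories has a REFERENCES clause.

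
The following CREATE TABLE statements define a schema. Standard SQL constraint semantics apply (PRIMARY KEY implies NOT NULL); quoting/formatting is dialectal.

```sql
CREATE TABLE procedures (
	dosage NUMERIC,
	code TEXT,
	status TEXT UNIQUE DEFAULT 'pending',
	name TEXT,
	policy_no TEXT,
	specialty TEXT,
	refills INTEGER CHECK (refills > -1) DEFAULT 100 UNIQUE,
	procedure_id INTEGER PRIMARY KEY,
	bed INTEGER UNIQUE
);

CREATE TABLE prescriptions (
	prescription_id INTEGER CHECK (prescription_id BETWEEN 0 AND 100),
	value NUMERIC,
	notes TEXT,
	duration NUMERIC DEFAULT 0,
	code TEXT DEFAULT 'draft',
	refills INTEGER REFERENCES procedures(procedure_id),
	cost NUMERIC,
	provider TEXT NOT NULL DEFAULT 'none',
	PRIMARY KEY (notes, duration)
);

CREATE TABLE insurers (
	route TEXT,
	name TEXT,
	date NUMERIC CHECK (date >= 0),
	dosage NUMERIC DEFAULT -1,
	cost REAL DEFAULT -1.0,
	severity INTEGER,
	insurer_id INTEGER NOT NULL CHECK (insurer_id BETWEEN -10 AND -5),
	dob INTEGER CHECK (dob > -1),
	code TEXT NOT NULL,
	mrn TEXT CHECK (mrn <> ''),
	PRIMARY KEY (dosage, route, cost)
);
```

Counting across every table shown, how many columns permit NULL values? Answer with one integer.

procedures: 8 nullable (dosage, code, status, name, policy_no, specialty, refills, bed — PK (procedure_id) and explicit NOT NULL columns excluded).
prescriptions: 5 nullable (prescription_id, value, code, refills, cost — PK (notes, duration) and explicit NOT NULL columns excluded).
insurers: 5 nullable (name, date, severity, dob, mrn — PK (dosage, route, cost) and explicit NOT NULL columns excluded).
Total: 8 + 5 + 5 = 18.

18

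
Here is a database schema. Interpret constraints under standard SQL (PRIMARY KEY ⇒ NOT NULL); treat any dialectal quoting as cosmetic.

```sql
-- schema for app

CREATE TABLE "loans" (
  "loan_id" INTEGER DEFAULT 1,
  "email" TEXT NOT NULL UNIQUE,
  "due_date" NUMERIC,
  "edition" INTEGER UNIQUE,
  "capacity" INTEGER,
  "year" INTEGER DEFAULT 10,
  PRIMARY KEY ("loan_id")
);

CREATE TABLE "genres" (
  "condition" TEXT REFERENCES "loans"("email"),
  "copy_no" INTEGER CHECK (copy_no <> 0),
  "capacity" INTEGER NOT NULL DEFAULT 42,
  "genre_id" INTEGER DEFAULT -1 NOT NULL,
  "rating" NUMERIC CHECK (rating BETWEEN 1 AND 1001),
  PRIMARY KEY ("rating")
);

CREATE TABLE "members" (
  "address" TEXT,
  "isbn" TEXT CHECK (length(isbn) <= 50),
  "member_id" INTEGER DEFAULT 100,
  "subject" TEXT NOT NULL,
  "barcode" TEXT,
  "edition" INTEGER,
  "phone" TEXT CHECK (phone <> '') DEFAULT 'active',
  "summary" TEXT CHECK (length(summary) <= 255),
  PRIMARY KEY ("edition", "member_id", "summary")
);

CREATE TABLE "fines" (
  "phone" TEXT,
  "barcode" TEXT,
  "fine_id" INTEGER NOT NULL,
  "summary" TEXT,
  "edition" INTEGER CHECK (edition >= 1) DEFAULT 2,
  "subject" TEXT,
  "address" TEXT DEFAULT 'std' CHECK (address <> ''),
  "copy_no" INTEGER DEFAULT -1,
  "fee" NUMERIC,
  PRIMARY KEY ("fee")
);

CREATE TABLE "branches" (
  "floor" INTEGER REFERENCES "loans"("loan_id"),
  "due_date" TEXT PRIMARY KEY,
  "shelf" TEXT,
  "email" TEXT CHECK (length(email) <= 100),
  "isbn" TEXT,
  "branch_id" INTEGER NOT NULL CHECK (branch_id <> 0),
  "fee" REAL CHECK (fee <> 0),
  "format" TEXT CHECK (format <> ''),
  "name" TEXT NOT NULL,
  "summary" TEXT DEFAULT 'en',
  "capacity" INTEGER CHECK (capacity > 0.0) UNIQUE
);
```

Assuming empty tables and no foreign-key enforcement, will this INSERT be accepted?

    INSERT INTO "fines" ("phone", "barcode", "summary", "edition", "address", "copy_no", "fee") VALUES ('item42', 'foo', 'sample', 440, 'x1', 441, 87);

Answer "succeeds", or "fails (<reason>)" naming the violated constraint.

fine_id is omitted from the column list and has no DEFAULT, so it would receive NULL.
But fine_id is declared NOT NULL.

fails (NOT NULL on fine_id)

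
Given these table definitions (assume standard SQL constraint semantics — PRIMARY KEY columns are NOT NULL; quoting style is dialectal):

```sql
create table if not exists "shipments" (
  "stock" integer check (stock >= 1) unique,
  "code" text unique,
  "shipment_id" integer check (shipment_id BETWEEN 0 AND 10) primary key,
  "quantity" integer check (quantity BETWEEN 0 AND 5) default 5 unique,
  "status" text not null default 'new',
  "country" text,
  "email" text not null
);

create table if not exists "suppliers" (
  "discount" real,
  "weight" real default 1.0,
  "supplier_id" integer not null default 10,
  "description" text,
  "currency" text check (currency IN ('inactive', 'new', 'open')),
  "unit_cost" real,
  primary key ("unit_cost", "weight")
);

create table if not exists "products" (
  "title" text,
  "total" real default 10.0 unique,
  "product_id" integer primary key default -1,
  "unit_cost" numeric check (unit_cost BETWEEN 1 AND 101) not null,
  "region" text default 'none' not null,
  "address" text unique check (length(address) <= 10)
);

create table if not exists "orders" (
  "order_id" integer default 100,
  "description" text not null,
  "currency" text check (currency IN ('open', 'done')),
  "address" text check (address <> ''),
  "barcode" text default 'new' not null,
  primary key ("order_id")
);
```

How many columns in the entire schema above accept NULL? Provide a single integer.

shipments: 4 nullable (stock, code, quantity, country — PK (shipment_id) and explicit NOT NULL columns excluded).
suppliers: 3 nullable (discount, description, currency — PK (unit_cost, weight) and explicit NOT NULL columns excluded).
products: 3 nullable (title, total, address — PK (product_id) and explicit NOT NULL columns excluded).
orders: 2 nullable (currency, address — PK (order_id) and explicit NOT NULL columns excluded).
Total: 4 + 3 + 3 + 2 = 12.

12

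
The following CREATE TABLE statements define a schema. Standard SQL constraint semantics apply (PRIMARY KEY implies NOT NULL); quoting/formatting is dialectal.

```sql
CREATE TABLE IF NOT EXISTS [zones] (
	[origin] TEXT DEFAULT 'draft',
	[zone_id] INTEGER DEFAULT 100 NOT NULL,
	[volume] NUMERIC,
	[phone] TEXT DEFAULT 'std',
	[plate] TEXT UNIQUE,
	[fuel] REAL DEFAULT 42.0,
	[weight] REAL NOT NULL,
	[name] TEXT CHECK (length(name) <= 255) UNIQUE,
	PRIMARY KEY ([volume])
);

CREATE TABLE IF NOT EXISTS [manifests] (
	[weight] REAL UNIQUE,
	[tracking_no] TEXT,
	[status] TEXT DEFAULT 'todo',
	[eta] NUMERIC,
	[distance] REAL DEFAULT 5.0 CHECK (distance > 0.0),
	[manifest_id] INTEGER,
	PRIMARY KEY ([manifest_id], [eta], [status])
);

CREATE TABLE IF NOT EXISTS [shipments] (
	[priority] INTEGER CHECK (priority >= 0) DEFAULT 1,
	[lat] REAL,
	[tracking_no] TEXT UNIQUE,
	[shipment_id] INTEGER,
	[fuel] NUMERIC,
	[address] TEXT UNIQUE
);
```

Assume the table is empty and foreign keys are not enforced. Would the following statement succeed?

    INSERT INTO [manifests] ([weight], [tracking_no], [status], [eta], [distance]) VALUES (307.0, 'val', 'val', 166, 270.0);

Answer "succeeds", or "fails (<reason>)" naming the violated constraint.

fails (NOT NULL on manifest_id)

manifest_id is omitted from the column list and has no DEFAULT, so it would receive NULL.
But manifest_id is part of the PRIMARY KEY (implied NOT NULL).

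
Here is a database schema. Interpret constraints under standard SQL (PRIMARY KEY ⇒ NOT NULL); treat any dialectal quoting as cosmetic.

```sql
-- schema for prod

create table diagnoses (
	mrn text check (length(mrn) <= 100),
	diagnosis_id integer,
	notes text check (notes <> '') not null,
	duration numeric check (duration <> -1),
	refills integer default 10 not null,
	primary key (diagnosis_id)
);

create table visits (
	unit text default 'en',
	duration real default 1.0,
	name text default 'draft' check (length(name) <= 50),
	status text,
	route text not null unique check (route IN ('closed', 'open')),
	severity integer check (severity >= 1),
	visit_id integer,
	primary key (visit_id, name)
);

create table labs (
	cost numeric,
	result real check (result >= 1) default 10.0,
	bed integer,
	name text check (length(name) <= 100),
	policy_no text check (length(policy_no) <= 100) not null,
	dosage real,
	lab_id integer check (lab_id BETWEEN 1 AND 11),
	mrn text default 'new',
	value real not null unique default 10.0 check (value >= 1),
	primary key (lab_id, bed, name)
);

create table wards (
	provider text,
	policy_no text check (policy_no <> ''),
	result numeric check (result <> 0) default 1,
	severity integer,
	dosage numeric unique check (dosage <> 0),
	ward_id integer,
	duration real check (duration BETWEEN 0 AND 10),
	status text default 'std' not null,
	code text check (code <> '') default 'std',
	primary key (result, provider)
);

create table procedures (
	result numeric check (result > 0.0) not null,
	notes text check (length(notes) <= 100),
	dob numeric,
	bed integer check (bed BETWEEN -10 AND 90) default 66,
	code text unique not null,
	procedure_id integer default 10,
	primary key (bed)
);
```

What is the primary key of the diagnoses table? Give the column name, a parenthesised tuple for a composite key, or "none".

diagnosis_id

diagnosis_id is declared PRIMARY KEY as a table-level PRIMARY KEY clause.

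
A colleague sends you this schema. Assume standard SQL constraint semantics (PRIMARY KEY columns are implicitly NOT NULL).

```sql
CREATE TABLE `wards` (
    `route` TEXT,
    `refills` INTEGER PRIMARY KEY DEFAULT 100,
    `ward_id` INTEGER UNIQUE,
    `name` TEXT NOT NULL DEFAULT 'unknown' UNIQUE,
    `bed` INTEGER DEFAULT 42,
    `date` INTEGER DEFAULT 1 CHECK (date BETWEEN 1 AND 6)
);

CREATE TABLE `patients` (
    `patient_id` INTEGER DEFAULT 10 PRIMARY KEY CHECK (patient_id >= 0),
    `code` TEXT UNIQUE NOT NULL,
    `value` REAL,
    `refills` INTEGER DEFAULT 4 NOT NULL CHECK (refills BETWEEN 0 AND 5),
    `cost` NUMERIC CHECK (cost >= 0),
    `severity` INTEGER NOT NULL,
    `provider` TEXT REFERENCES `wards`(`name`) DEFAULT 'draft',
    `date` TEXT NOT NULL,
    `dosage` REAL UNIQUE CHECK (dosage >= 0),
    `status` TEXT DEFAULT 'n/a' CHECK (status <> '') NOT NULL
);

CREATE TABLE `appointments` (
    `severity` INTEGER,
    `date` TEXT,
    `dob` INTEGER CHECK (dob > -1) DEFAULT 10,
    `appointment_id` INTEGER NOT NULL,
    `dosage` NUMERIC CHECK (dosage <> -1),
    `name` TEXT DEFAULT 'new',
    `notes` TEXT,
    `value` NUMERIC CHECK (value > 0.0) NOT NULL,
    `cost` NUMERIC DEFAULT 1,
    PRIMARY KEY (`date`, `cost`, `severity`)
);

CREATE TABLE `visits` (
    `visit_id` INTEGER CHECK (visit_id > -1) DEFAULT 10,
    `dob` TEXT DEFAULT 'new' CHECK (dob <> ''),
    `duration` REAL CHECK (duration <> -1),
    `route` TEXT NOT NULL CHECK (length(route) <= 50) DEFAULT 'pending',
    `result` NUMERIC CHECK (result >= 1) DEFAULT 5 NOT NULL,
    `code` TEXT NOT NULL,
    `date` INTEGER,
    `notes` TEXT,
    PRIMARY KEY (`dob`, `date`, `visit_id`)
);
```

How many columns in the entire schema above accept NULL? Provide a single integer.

wards: 4 nullable (route, ward_id, bed, date — PK (refills) and explicit NOT NULL columns excluded).
patients: 4 nullable (value, cost, provider, dosage — PK (patient_id) and explicit NOT NULL columns excluded).
appointments: 4 nullable (dob, dosage, name, notes — PK (date, cost, severity) and explicit NOT NULL columns excluded).
visits: 2 nullable (duration, notes — PK (dob, date, visit_id) and explicit NOT NULL columns excluded).
Total: 4 + 4 + 4 + 2 = 14.

14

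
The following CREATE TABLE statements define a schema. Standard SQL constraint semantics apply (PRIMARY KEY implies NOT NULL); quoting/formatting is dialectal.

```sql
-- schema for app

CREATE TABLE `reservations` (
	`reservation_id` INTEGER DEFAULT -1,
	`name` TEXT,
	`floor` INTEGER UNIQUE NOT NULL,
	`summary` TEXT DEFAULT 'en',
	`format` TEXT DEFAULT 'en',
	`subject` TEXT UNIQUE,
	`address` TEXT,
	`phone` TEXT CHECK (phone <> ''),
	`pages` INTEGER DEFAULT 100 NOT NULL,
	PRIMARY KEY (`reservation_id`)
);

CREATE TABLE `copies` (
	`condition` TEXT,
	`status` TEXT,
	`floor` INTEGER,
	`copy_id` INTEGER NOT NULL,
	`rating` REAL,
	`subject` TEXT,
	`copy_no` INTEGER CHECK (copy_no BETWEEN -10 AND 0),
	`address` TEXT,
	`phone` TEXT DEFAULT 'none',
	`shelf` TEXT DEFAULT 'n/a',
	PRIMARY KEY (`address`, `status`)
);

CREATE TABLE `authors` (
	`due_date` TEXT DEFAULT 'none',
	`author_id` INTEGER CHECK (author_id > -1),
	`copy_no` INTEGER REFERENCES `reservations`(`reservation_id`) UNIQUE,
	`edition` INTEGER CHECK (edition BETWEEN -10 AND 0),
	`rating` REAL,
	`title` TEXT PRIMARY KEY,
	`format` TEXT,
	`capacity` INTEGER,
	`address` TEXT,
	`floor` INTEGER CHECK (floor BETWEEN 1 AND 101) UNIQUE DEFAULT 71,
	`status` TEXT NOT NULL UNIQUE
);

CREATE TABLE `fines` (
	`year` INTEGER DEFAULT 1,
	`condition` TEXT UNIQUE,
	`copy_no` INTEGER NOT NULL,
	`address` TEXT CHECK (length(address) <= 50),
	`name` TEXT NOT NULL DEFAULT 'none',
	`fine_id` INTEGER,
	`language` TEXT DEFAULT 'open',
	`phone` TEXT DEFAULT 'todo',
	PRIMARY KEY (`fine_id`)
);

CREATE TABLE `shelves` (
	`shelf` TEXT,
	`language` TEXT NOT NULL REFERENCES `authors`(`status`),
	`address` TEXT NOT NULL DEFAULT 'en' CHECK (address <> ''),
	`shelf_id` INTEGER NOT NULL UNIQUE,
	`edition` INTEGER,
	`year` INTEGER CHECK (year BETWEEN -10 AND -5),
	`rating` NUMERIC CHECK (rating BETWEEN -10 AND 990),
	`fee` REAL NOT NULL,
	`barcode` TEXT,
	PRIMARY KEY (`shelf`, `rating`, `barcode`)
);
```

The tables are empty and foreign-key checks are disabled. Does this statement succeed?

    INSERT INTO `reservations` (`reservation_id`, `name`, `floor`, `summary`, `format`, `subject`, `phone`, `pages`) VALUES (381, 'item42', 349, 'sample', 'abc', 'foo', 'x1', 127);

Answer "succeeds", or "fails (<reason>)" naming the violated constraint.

succeeds

NOT NULL columns: floor is supplied; pages is supplied; reservation_id is supplied.
CHECK constraints: 'x1' satisfies (phone <> '').
No constraint is violated.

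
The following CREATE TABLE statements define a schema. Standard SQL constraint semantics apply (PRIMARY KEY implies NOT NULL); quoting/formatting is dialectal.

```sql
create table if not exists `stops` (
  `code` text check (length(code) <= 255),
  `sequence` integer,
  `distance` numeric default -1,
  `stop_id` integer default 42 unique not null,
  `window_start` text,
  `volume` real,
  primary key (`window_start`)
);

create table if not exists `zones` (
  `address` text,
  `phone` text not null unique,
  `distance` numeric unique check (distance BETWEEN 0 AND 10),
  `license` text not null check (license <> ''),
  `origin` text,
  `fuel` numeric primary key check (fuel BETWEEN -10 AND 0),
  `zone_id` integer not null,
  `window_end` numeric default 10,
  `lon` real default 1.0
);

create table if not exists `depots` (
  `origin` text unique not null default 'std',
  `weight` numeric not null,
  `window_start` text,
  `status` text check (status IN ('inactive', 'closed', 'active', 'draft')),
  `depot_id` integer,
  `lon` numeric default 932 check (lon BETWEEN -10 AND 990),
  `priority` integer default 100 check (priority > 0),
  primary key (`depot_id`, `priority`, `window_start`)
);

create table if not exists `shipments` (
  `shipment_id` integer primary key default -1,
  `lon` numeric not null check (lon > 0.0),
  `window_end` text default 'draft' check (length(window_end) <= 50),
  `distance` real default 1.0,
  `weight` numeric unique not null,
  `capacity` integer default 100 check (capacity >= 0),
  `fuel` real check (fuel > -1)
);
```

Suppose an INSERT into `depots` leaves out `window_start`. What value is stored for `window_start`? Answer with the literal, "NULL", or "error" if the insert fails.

window_start has no DEFAULT clause.
Omitting it would insert NULL, but it is part of the PRIMARY KEY, so the INSERT fails.

error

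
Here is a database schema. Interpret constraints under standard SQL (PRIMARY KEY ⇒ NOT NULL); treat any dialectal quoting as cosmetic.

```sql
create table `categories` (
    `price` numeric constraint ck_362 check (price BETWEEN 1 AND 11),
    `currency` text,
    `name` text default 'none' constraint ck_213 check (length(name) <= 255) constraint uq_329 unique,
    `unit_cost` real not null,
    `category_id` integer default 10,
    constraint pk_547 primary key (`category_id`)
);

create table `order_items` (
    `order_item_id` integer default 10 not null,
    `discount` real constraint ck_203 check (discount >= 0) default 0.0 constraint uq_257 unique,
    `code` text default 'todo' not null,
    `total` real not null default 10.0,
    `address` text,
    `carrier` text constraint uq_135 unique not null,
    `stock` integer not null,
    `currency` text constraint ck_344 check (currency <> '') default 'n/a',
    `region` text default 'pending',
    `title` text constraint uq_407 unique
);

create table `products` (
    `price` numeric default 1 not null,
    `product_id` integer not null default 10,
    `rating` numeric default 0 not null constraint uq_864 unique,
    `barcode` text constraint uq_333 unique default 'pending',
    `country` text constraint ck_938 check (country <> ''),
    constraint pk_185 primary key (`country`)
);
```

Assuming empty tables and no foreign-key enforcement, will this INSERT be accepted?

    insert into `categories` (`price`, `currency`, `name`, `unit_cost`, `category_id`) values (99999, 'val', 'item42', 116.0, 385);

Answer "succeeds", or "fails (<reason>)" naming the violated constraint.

The value 99999 for price violates CHECK (price BETWEEN 1 AND 11).

fails (CHECK on price)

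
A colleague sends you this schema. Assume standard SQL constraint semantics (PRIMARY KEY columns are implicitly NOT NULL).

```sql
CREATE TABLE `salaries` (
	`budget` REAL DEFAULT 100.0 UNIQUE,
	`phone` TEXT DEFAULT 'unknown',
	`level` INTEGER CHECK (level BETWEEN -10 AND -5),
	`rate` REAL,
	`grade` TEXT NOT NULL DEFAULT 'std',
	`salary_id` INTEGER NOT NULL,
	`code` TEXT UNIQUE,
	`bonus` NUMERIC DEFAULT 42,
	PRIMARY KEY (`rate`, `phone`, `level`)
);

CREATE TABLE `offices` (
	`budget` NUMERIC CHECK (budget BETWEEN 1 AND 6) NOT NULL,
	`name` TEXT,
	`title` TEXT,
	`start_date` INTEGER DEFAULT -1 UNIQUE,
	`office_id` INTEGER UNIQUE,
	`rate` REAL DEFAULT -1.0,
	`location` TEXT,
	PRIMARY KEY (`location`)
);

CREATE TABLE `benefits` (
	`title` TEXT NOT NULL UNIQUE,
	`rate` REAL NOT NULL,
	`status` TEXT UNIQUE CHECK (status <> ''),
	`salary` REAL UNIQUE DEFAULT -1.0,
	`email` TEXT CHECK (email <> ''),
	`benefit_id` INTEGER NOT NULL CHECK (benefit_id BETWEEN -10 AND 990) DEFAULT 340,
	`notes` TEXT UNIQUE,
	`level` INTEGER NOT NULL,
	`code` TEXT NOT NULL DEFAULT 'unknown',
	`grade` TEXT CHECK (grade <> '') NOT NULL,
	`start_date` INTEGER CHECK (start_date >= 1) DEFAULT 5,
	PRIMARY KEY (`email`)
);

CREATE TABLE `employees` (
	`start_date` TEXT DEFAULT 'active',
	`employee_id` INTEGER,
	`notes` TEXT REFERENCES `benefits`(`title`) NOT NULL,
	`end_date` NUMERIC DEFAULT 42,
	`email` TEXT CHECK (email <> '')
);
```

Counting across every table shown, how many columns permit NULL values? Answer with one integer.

16

salaries: 3 nullable (budget, code, bonus — PK (rate, phone, level) and explicit NOT NULL columns excluded).
offices: 5 nullable (name, title, start_date, office_id, rate — PK (location) and explicit NOT NULL columns excluded).
benefits: 4 nullable (status, salary, notes, start_date — PK (email) and explicit NOT NULL columns excluded).
employees: 4 nullable (start_date, employee_id, end_date, email — PK none and explicit NOT NULL columns excluded).
Total: 3 + 5 + 4 + 4 = 16.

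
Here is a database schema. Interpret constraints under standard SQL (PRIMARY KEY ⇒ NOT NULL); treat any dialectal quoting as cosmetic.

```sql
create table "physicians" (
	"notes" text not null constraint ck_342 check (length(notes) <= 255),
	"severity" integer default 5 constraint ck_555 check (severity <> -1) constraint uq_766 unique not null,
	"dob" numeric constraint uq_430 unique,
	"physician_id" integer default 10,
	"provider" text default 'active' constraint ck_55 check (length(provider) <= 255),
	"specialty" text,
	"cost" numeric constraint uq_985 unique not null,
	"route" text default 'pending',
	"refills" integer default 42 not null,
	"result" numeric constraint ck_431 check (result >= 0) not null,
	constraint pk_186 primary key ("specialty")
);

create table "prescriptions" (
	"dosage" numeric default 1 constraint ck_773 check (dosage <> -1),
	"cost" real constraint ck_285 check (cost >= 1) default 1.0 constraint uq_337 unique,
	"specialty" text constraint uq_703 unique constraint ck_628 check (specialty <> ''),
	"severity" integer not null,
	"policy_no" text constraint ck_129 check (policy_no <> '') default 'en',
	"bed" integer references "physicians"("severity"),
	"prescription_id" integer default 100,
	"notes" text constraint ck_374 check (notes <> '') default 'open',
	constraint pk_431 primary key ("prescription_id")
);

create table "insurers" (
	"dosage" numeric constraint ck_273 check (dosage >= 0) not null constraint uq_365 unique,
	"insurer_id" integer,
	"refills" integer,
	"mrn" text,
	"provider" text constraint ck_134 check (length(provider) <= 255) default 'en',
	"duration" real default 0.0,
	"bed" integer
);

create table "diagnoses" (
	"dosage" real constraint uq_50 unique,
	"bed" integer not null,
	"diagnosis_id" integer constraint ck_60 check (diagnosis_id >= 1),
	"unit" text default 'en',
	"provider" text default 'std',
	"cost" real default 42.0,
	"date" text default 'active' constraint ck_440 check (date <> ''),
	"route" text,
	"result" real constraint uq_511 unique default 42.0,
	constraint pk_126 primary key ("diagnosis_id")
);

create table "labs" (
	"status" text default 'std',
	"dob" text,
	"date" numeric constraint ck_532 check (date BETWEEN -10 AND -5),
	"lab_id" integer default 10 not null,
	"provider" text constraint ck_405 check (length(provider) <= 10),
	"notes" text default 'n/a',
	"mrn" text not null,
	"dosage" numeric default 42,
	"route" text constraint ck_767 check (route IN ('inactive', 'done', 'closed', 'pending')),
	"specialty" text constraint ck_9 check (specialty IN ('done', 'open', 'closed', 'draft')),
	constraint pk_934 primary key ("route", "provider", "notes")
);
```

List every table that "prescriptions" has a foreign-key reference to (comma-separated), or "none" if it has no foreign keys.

- bed REFERENCES physicians(severity).

physicians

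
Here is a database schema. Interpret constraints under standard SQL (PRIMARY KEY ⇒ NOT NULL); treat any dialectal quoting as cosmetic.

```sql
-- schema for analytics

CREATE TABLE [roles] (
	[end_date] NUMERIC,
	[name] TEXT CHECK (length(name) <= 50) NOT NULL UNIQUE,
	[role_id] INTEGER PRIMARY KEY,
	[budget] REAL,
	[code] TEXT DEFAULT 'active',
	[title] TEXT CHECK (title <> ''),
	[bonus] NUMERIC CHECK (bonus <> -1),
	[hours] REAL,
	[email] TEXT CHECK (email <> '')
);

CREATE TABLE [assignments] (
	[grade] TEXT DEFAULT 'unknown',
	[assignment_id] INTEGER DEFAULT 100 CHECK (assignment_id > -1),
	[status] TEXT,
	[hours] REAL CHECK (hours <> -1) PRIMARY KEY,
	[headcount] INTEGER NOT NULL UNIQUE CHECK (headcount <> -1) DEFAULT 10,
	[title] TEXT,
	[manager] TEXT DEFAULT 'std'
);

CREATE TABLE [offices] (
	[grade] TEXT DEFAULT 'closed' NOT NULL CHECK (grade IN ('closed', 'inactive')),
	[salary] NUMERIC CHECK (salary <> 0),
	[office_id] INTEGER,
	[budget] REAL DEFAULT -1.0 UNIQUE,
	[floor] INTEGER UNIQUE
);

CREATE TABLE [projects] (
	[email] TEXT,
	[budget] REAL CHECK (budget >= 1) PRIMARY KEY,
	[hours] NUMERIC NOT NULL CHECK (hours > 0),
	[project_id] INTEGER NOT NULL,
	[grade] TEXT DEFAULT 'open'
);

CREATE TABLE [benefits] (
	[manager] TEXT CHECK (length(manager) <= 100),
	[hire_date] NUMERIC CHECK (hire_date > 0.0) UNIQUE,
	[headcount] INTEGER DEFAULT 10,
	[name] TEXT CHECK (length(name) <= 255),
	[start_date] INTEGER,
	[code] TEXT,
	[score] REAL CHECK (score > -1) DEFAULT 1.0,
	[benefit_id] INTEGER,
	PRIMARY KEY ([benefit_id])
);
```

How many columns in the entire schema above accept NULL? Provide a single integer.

roles: 7 nullable (end_date, budget, code, title, bonus, hours, email — PK (role_id) and explicit NOT NULL columns excluded).
assignments: 5 nullable (grade, assignment_id, status, title, manager — PK (hours) and explicit NOT NULL columns excluded).
offices: 4 nullable (salary, office_id, budget, floor — PK none and explicit NOT NULL columns excluded).
projects: 2 nullable (email, grade — PK (budget) and explicit NOT NULL columns excluded).
benefits: 7 nullable (manager, hire_date, headcount, name, start_date, code, score — PK (benefit_id) and explicit NOT NULL columns excluded).
Total: 7 + 5 + 4 + 2 + 7 = 25.

25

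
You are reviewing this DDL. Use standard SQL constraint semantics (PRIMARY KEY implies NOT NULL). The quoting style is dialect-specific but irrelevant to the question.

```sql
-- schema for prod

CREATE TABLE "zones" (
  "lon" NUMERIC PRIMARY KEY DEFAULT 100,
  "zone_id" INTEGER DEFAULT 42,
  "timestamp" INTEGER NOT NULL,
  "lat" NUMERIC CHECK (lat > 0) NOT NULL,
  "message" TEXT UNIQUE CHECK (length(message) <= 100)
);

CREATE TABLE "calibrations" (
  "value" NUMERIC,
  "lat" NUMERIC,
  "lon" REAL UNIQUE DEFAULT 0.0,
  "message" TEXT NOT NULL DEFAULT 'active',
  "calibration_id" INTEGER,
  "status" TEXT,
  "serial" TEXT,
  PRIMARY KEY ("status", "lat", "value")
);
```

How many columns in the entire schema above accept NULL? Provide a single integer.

zones: 2 nullable (zone_id, message — PK (lon) and explicit NOT NULL columns excluded).
calibrations: 3 nullable (lon, calibration_id, serial — PK (status, lat, value) and explicit NOT NULL columns excluded).
Total: 2 + 3 = 5.

5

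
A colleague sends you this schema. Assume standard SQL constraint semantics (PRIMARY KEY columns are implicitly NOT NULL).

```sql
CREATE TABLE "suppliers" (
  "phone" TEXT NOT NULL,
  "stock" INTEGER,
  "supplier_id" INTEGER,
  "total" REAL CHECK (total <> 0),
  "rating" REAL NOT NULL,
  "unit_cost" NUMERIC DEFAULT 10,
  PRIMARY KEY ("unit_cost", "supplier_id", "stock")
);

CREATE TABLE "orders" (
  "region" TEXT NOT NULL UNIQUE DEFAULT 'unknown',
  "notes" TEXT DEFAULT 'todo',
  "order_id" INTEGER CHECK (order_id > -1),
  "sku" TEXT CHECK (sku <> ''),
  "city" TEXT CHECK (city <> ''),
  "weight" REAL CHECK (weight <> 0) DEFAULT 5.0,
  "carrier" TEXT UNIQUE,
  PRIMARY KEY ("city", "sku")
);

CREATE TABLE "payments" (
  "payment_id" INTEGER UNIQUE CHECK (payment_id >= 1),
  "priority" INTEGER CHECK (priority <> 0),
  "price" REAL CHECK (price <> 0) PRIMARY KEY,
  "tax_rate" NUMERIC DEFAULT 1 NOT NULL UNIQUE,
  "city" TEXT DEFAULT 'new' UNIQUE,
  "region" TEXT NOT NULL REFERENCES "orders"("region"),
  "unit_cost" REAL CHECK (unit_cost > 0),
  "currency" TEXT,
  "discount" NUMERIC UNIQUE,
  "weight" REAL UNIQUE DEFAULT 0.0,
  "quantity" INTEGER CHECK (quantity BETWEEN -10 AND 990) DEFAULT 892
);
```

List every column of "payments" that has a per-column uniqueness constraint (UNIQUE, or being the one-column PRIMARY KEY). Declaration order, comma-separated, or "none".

- payment_id: declared UNIQUE → unique.
- priority: no UNIQUE or single-column PK constraint.
- price: single-column PRIMARY KEY → unique.
- tax_rate: declared UNIQUE → unique.
- city: declared UNIQUE → unique.
- region: no UNIQUE or single-column PK constraint.
- unit_cost: no UNIQUE or single-column PK constraint.
- currency: no UNIQUE or single-column PK constraint.
- discount: declared UNIQUE → unique.
- weight: declared UNIQUE → unique.
- quantity: no UNIQUE or single-column PK constraint.

payment_id, price, tax_rate, city, discount, weight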